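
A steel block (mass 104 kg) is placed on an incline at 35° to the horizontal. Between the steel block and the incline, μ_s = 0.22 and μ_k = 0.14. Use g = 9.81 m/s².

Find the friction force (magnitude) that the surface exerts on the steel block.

f ≈ 117 N (up the incline)

Perpendicular to the surface, N = m g cos θ = 104·9.81·cos 35° = 835.7 N.
For equilibrium along the incline, friction must balance the weight component: f = m g sin θ = 585.2 N up the slope.
Static friction can supply at most μ_s N = 183.9 N.
|585.2| exceeds 183.9 N, so the steel block slips down-slope; friction is kinetic, f = μ_k N = 0.14×835.7 = 117 N.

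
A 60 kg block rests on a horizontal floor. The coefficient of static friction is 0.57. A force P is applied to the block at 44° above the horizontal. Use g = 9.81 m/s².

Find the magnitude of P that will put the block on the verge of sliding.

N = m g − P sin α (the pull lifts the block).
At impending slip, P cos α = μ_s N = μ_s (m g − P sin α).
Solving: P (cos α + μ_s sin α) = μ_s m g → P = 0.57×589/(cos 44° + 0.57 sin 44°) = 336/1.115 = 301 N.

P ≈ 301 N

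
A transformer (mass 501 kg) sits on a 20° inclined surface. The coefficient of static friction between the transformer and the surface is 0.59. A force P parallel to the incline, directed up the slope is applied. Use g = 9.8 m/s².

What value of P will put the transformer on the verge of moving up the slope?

P ≈ 4400 N

At impending motion up the slope, friction acts down-slope at its limit: f = μ_s N.
P is parallel to the surface, so N = m g cos θ = 4610 N.
Along the incline: P = m g sin θ + μ_s N = 1680 + 0.59×4610 = 4400 N.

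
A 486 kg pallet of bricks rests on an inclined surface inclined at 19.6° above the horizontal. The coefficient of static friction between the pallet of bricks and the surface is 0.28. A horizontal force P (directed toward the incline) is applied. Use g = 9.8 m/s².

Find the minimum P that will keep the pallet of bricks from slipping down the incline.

The pallet of bricks tends to slide down (tan θ > μ_s), so at the point of impending slip friction acts up-slope at its limit: f = μ_s N.
Perpendicular to the incline: N = m g cos θ + P sin θ.
Along the incline: P cos θ + μ_s N = m g sin θ, i.e. P cos θ + μ_s (m g cos θ + P sin θ) = m g sin θ.
Solving, P (cos θ + μ_s sin θ) = m g (sin θ − μ_s cos θ), so P = 4760×0.07168/1.036 = 330 N.

P_min ≈ 330 N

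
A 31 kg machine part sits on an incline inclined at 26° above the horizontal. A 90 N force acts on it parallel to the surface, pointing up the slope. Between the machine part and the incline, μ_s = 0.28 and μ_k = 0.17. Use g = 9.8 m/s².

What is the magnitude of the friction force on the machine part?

The normal reaction is N = m g cos θ = 273.1 N.
The friction needed for equilibrium is m g sin θ − P = 133.2 − 90 = 43.18 N, measured positive up-slope.
Static friction can supply at most μ_s N = 76.46 N.
Since |43.18| ≤ 76.46 N, the machine part remains in static equilibrium and friction takes exactly the required value.

f ≈ 43.2 N (up the incline)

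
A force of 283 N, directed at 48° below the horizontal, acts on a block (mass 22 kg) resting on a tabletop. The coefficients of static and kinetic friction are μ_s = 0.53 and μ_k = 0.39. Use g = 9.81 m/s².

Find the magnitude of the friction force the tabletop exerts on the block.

Vertical equilibrium gives N = m g + P sin α = 426.1 N.
Horizontally, friction must balance P cos α = 189.4 N.
μ_s N = 0.53 × 426.1 = 225.8 N.
189.4 ≤ 225.8 N → static; friction equals the required 189 N.

f ≈ 189 N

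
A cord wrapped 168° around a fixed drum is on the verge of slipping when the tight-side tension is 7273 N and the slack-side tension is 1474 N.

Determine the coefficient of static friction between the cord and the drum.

μ ≈ 0.544

T₂/T₁ = e^{μβ} → μ = ln(T₂/T₁)/β.
β = 168° = 2.932 rad.
μ = ln(7273/1474)/2.932 = ln(4.934)/2.932 = 0.544.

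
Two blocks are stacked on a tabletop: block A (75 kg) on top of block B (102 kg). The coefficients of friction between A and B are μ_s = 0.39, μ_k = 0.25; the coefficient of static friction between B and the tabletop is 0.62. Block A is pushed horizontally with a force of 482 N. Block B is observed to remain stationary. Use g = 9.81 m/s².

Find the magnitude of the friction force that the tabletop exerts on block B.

f ≈ 184 N

Between the blocks, N₁ = m_A g = 735.8 N.
So the A–B interface can sustain at most μ_s N₁ = 286.9 N of static friction.
Since P = 482 N > 286.9 N, A slides on B; the A–B friction is kinetic: f₁ = μ_k N₁ = 0.25×735.8 = 184 N.
By Newton's third law B feels 184 N forward from A. With B stationary, the floor's static friction on B balances it: f₂ = 184 N (well within μ_s(m_A+m_B)g = 1077 N).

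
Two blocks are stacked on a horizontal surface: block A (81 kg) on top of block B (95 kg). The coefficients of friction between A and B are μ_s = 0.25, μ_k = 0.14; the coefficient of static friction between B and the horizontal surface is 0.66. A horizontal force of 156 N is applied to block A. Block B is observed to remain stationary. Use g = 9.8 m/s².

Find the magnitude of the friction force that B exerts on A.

Between the blocks, N₁ = m_A g = 793.8 N.
Maximum static friction on A from B: μ_s N₁ = 0.25×793.8 = 198.5 N.
P = 156 N is within that limit, so A and B move together (both at rest); the A–B friction is simply f₁ = P = 156 N.
By Newton's third law B feels 156 N forward from A. With B stationary, the floor's static friction on B balances it: f₂ = 156 N (well within μ_s(m_A+m_B)g = 1138 N).

f ≈ 156 N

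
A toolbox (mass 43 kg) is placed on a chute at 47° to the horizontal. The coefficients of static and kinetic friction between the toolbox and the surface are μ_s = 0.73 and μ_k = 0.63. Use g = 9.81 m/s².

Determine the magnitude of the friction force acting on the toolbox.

The normal reaction is N = m g cos θ = 287.7 N.
Along the slope the weight component is m g sin θ = 308.5 N; friction must supply exactly this, acting up-slope.
The static-friction ceiling is μ_s N = 0.73 × 287.7 = 210 N.
|308.5| exceeds 210 N, so the toolbox slips down-slope; friction is kinetic, f = μ_k N = 0.63×287.7 = 181 N.

f ≈ 181 N (up the incline)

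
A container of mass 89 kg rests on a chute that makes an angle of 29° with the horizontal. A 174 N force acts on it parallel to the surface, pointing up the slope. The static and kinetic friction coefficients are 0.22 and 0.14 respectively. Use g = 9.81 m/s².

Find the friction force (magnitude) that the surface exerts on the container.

f ≈ 107 N (up the incline)

Perpendicular to the surface, N = m g cos θ = 89·9.81·cos 29° = 763.6 N.
For equilibrium along the incline the friction force must supply f = m g sin θ − P = 423.3 − 174 = 249.3 N (positive meaning up-slope).
The static-friction ceiling is μ_s N = 0.22 × 763.6 = 168 N.
|249.3| exceeds 168 N, so the container slips down-slope; friction is kinetic, f = μ_k N = 0.14×763.6 = 107 N.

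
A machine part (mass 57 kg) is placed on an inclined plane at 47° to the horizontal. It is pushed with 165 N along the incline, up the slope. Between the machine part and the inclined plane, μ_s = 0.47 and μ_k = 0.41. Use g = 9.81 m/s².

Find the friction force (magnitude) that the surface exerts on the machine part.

Normal force: N = m g cos θ = 57 × 9.81 × cos 47° = 381.4 N.
The friction needed for equilibrium is m g sin θ − P = 409 − 165 = 244 N, measured positive up-slope.
The static-friction ceiling is μ_s N = 0.47 × 381.4 = 179.2 N.
Since |244| > 179.2 N, static friction cannot hold it; the machine part slides down the incline and kinetic friction applies: f = μ_k N = 0.41 × 381.4 = 156 N.

f ≈ 156 N (up the incline)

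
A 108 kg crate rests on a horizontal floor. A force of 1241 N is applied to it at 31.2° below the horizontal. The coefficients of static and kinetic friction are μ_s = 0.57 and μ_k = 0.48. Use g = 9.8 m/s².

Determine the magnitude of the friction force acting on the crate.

f ≈ 817 N

N = m g + P sin α = 1058 + 1241×sin 31.2° = 1701 N.
Horizontally, friction must balance P cos α = 1062 N.
The static-friction limit is μ_s N = 969.7 N.
1062 > 969.7 N → the crate slides; f = μ_k N = 0.48×1701 = 817 N.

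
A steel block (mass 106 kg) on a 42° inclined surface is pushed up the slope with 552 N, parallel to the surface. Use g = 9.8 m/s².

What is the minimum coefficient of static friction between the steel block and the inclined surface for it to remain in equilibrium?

N = m g cos θ = 772 N.
Friction must make up the shortfall along the incline: f = m g sin θ − P = 695.1 − 552 = 143.1 N.
At the threshold f = μ_s N, so μ_s,min = 143.1/772 = 0.185.

μ_s,min ≈ 0.185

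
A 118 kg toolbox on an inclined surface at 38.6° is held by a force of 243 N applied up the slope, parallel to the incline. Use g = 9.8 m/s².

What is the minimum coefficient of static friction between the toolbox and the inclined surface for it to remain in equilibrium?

μ_s,min ≈ 0.529

N = m g cos θ = 903.8 N.
Friction must make up the shortfall along the incline: f = m g sin θ − P = 721.5 − 243 = 478.5 N.
At the threshold f = μ_s N, so μ_s,min = 478.5/903.8 = 0.529.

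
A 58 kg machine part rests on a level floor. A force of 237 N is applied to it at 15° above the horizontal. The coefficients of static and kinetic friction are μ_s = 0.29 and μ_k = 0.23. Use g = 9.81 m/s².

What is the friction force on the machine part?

f ≈ 117 N

The vertical component of P reduces the normal force: N = m g − P sin α = 569 − 61.34 = 507.6 N.
Horizontally, friction must balance P cos α = 228.9 N.
μ_s N = 0.29 × 507.6 = 147.2 N.
228.9 > 147.2 N → the machine part slides; f = μ_k N = 0.23×507.6 = 117 N.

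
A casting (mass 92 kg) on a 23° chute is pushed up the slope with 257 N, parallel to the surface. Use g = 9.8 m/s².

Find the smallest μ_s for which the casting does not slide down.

N = m g cos θ = 829.9 N.
Friction must make up the shortfall along the incline: f = m g sin θ − P = 352.3 − 257 = 95.28 N.
At the threshold f = μ_s N, so μ_s,min = 95.28/829.9 = 0.115.

μ_s,min ≈ 0.115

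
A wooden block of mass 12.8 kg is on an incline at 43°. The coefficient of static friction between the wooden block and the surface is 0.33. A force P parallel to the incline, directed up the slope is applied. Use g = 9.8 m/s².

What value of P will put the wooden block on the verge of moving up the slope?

P ≈ 116 N

At impending motion up the slope, friction acts down-slope at its limit: f = μ_s N.
P is parallel to the surface, so N = m g cos θ = 91.7 N.
Along the incline: P = m g sin θ + μ_s N = 85.5 + 0.33×91.7 = 116 N.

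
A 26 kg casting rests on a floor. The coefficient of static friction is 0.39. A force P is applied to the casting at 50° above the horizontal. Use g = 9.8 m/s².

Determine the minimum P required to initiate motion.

N = m g − P sin α (the pull lifts the casting).
At impending slip, P cos α = μ_s N = μ_s (m g − P sin α).
Solving: P (cos α + μ_s sin α) = μ_s m g → P = 0.39×255/(cos 50° + 0.39 sin 50°) = 99.4/0.9415 = 106 N.

P ≈ 106 N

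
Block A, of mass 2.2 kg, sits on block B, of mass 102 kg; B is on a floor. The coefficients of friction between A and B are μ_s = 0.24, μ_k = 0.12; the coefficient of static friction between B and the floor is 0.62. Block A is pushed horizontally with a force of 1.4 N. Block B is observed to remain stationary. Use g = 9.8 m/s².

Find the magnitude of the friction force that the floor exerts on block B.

Between the blocks, N₁ = m_A g = 21.56 N.
Maximum static friction on A from B: μ_s N₁ = 0.24×21.56 = 5.174 N.
P = 1.4 N is within that limit, so A and B move together (both at rest); the A–B friction is simply f₁ = P = 1.4 N.
B experiences an equal 1.4 N forward from A (third law). B is in equilibrium, so the floor supplies f₂ = 1.4 N of static friction (limit μ_s(m_A+m_B)g = 633.1 N, not exceeded).

f ≈ 1.4 N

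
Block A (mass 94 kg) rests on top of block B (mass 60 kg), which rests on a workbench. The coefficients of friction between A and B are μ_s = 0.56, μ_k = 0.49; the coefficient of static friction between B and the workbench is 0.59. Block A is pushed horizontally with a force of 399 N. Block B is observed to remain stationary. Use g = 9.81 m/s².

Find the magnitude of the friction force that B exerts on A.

Normal force at the A–B interface: N₁ = m_A g = 922.1 N.
Maximum static friction on A from B: μ_s N₁ = 0.56×922.1 = 516.4 N.
Since P = 399 N ≤ 516.4 N, A does not slip on B; friction on A equals P = 399 N.
By Newton's third law B feels 399 N forward from A. With B stationary, the floor's static friction on B balances it: f₂ = 399 N (well within μ_s(m_A+m_B)g = 891.3 N).

f ≈ 399 N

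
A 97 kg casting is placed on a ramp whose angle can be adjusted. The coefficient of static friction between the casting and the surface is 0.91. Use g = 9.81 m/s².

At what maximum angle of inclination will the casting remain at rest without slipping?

θ_max ≈ 42.3°

At the slip threshold, m g sin θ = μ_s · m g cos θ, so tan θ = μ_s.
θ_max = arctan(0.91) = 42.3°.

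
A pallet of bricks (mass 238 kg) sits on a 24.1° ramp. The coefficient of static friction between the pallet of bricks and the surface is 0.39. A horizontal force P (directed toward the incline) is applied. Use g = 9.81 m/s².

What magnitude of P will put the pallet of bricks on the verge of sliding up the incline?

P ≈ 2370 N

At impending motion up the slope, friction acts down-slope at its limit: f = μ_s N.
Perpendicular to the incline: N = m g cos θ + P sin θ.
Along the incline: P cos θ = m g sin θ + μ_s N = m g sin θ + μ_s (m g cos θ + P sin θ).
Solving, P (cos θ − μ_s sin θ) = m g (sin θ + μ_s cos θ), so P = 238×9.81×(sin 24.1° + 0.39 cos 24.1°)/(cos 24.1° − 0.39 sin 24.1°) = 2330×0.7643/0.7536 = 2370 N.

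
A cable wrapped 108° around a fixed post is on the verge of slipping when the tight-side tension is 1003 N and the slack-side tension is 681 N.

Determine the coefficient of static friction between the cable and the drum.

T₂/T₁ = e^{μβ} → μ = ln(T₂/T₁)/β.
β = 108° = 1.885 rad.
μ = ln(1003/681)/1.885 = ln(1.473)/1.885 = 0.205.

μ ≈ 0.205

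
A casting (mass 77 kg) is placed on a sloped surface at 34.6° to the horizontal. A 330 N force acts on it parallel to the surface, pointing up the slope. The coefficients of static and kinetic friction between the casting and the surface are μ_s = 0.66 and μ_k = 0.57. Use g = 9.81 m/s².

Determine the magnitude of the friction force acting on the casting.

f ≈ 98.9 N (up the incline)

Normal force: N = m g cos θ = 77 × 9.81 × cos 34.6° = 621.8 N.
For equilibrium along the incline the friction force must supply f = m g sin θ − P = 428.9 − 330 = 98.93 N (positive meaning up-slope).
The static-friction ceiling is μ_s N = 0.66 × 621.8 = 410.4 N.
Since |98.93| ≤ 410.4 N, static friction is sufficient; f equals the required value, not μ_s N.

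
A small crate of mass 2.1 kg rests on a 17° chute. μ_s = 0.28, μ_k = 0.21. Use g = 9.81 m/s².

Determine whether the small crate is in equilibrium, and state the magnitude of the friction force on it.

N = m g cos θ = 19.7 N.
Down-slope weight component: m g sin θ = 6.02 N.
μ_s N = 5.52 N.
6.02 > 5.52 N, so it slides; kinetic friction f = μ_k N = 0.21×19.7 = 4.14 N.

f ≈ 4.14 N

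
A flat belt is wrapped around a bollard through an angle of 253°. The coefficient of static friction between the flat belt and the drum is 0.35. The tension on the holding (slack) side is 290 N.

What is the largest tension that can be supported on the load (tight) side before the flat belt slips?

At impending slip the capstan equation gives T₂/T₁ = e^{μβ} with β in radians.
β = 253° × π/180 = 4.416 rad.
e^{μβ} = e^{0.35×4.416} = 4.69.
T₂ = T₁ · e^{μβ} = 290 × 4.69 = 1360 N.

T_max ≈ 1360 N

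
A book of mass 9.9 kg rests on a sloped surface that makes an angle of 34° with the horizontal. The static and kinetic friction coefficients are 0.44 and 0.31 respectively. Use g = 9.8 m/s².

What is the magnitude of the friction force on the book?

Perpendicular to the surface, N = m g cos θ = 9.9·9.8·cos 34° = 80.43 N.
Along the slope the weight component is m g sin θ = 54.25 N; friction must supply exactly this, acting up-slope.
The static-friction ceiling is μ_s N = 0.44 × 80.43 = 35.39 N.
Since |54.25| > 35.39 N, static friction cannot hold it; the book slides down the incline and kinetic friction applies: f = μ_k N = 0.31 × 80.43 = 24.9 N.

f ≈ 24.9 N (up the incline)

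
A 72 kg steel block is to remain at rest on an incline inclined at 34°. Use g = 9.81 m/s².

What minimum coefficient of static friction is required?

μ_s,min ≈ 0.675

At the slip threshold m g sin θ = μ_s m g cos θ, so μ_s,min = tan θ.
μ_s,min = tan 34° = 0.675.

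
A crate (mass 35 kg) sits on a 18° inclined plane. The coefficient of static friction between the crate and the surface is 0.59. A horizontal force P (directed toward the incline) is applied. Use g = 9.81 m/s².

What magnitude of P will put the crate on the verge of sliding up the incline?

P ≈ 389 N

At impending motion up the slope, friction acts down-slope at its limit: f = μ_s N.
Perpendicular to the incline: N = m g cos θ + P sin θ.
Along the incline: P cos θ = m g sin θ + μ_s N = m g sin θ + μ_s (m g cos θ + P sin θ).
Solving, P (cos θ − μ_s sin θ) = m g (sin θ + μ_s cos θ), so P = 35×9.81×(sin 18° + 0.59 cos 18°)/(cos 18° − 0.59 sin 18°) = 343×0.8701/0.7687 = 389 N.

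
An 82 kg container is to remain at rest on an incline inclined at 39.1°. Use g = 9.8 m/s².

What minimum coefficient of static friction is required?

At the slip threshold m g sin θ = μ_s m g cos θ, so μ_s,min = tan θ.
μ_s,min = tan 39.1° = 0.813.

μ_s,min ≈ 0.813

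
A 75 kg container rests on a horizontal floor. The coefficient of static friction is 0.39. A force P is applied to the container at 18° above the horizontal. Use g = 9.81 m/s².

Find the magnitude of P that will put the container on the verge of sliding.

N = m g − P sin α (the pull lifts the container).
At impending slip, P cos α = μ_s N = μ_s (m g − P sin α).
Solving: P (cos α + μ_s sin α) = μ_s m g → P = 0.39×736/(cos 18° + 0.39 sin 18°) = 287/1.072 = 268 N.

P ≈ 268 N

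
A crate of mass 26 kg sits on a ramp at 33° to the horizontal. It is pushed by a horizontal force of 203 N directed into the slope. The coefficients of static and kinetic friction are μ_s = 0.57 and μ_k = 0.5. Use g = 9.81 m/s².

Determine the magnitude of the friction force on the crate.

f ≈ 31.3 N (down the incline)

Resolve perpendicular to the incline: N = m g cos θ + P sin θ = 26×9.81×cos 33° + 203×sin 33° = 324.5 N.
Along the incline, the net driving force (taking up-slope positive) is P cos θ − m g sin θ = 170.3 − 138.9 = 31.33 N, so equilibrium requires friction f = -31.33 N (down-slope).
The limit of static friction is μ_s N = 184.9 N.
|f_req| = 31.33 ≤ 184.9 N → the crate is in equilibrium; friction equals the required value.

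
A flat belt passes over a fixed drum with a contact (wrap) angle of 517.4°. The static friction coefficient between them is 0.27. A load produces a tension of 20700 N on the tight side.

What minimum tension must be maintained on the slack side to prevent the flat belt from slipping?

T_min ≈ 1810 N

Capstan equation at impending slip: T_tight/T_slack = e^{μβ}.
β = 517.4° = 9.03 rad; e^{μβ} = e^{0.27×9.03} = 11.45.
T_slack = T_tight / e^{μβ} = 20700 / 11.45 = 1810 N.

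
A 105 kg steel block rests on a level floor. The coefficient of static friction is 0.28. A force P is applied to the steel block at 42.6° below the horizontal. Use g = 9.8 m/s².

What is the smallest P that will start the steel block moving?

N = m g + P sin α (the push presses the steel block into the level floor).
At impending slip, P cos α = μ_s N = μ_s (m g + P sin α).
Solving: P (cos α − μ_s sin α) = μ_s m g → P = 0.28×1030/(cos 42.6° − 0.28 sin 42.6°) = 288/0.5466 = 527 N.

P ≈ 527 N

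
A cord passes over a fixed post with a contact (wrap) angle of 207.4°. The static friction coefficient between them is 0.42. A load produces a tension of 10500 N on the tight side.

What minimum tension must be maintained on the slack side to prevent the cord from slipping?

T_min ≈ 2300 N

Capstan equation at impending slip: T_tight/T_slack = e^{μβ}.
β = 207.4° = 3.62 rad; e^{μβ} = e^{0.42×3.62} = 4.574.
T_slack = T_tight / e^{μβ} = 10500 / 4.574 = 2300 N.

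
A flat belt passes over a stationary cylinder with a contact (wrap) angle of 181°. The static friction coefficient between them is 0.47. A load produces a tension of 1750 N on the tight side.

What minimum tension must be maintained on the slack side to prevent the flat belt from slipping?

T_min ≈ 396 N

Capstan equation at impending slip: T_tight/T_slack = e^{μβ}.
β = 181° = 3.159 rad; e^{μβ} = e^{0.47×3.159} = 4.414.
T_slack = T_tight / e^{μβ} = 1750 / 4.414 = 396 N.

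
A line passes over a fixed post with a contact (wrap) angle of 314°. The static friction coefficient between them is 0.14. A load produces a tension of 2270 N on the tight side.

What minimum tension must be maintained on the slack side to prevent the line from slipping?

Capstan equation at impending slip: T_tight/T_slack = e^{μβ}.
β = 314° = 5.48 rad; e^{μβ} = e^{0.14×5.48} = 2.154.
T_slack = T_tight / e^{μβ} = 2270 / 2.154 = 1050 N.

T_min ≈ 1050 N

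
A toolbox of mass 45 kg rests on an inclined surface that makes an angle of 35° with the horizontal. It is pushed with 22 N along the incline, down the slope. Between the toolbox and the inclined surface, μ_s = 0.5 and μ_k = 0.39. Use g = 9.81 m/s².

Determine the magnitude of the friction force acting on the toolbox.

The normal reaction is N = m g cos θ = 361.6 N.
Parallel to the incline, ΣF = 0 gives f = m g sin θ + P = 253.2 + 22 = 275.2 N (up-slope positive).
Maximum static friction available: μ_s N = 0.5 × 361.6 = 180.8 N.
Since |275.2| > 180.8 N, static friction cannot hold it; the toolbox slides down the incline and kinetic friction applies: f = μ_k N = 0.39 × 361.6 = 141 N.

f ≈ 141 N (up the incline)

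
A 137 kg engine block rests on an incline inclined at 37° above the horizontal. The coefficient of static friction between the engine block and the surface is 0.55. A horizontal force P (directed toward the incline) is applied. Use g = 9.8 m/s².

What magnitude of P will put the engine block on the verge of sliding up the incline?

P ≈ 2990 N

At impending motion up the slope, friction acts down-slope at its limit: f = μ_s N.
Perpendicular to the incline: N = m g cos θ + P sin θ.
Along the incline: P cos θ = m g sin θ + μ_s N = m g sin θ + μ_s (m g cos θ + P sin θ).
Solving, P (cos θ − μ_s sin θ) = m g (sin θ + μ_s cos θ), so P = 137×9.8×(sin 37° + 0.55 cos 37°)/(cos 37° − 0.55 sin 37°) = 1340×1.041/0.4676 = 2990 N.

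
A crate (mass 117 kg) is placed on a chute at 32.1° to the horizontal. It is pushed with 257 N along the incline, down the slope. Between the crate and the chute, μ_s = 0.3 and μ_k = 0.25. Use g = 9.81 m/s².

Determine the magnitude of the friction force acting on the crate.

Perpendicular to the surface, N = m g cos θ = 117·9.81·cos 32.1° = 972.3 N.
The friction needed for equilibrium is m g sin θ + P = 609.9 + 257 = 866.9 N, measured positive up-slope.
The static-friction ceiling is μ_s N = 0.3 × 972.3 = 291.7 N.
|866.9| exceeds 291.7 N, so the crate slips down-slope; friction is kinetic, f = μ_k N = 0.25×972.3 = 243 N.

f ≈ 243 N (up the incline)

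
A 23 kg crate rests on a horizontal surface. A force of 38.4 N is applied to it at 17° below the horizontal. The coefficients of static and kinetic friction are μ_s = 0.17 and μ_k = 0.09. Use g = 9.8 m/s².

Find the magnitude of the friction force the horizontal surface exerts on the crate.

The vertical component of P adds to the normal force: N = m g + P sin α = 225.4 + 11.23 = 236.6 N.
The horizontal driving force is P cos α = 36.72 N, so equilibrium needs friction f = 36.72 N.
The static-friction limit is μ_s N = 40.23 N.
36.72 ≤ 40.23 N → static; friction equals the required 36.7 N.

f ≈ 36.7 N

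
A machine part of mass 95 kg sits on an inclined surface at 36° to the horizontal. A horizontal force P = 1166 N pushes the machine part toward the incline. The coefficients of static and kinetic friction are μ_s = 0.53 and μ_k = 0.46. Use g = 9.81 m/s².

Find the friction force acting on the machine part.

Resolve perpendicular to the incline: N = m g cos θ + P sin θ = 95×9.81×cos 36° + 1166×sin 36° = 1439 N.
Along the incline, the net driving force (taking up-slope positive) is P cos θ − m g sin θ = 943.3 − 547.8 = 395.5 N, so equilibrium requires friction f = -395.5 N (down-slope).
Maximum static friction: μ_s N = 0.53 × 1439 = 762.8 N.
|f_req| = 395.5 ≤ 762.8 N → the machine part is in equilibrium; friction equals the required value.

f ≈ 396 N (down the incline)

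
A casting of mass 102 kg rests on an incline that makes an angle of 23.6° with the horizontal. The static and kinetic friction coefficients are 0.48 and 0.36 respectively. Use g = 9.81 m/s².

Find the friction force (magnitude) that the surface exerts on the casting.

Normal force: N = m g cos θ = 102 × 9.81 × cos 23.6° = 916.9 N.
For equilibrium along the incline, friction must balance the weight component: f = m g sin θ = 400.6 N up the slope.
Static friction can supply at most μ_s N = 440.1 N.
Since |400.6| ≤ 440.1 N, static friction is sufficient; f equals the required value, not μ_s N.

f ≈ 401 N (up the incline)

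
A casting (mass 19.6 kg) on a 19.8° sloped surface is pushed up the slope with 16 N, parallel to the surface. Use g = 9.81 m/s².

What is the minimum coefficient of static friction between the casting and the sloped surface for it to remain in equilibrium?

N = m g cos θ = 180.9 N.
Friction must make up the shortfall along the incline: f = m g sin θ − P = 65.13 − 16 = 49.13 N.
At the threshold f = μ_s N, so μ_s,min = 49.13/180.9 = 0.272.

μ_s,min ≈ 0.272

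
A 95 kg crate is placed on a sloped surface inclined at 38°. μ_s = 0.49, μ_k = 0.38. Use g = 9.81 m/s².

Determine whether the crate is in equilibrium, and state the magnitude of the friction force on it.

N = m g cos θ = 734 N.
Down-slope weight component: m g sin θ = 574 N.
μ_s N = 360 N.
574 > 360 N, so it slides; kinetic friction f = μ_k N = 0.38×734 = 279 N.

f ≈ 279 N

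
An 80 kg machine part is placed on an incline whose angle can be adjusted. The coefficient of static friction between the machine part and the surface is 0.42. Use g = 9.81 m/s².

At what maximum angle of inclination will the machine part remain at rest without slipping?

θ_max ≈ 22.8°

At the slip threshold, m g sin θ = μ_s · m g cos θ, so tan θ = μ_s.
θ_max = arctan(0.42) = 22.8°.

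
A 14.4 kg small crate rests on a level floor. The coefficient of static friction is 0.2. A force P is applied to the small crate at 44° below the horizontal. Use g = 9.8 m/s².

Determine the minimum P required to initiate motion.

N = m g + P sin α (the push presses the small crate into the level floor).
At impending slip, P cos α = μ_s N = μ_s (m g + P sin α).
Solving: P (cos α − μ_s sin α) = μ_s m g → P = 0.2×141/(cos 44° − 0.2 sin 44°) = 28.2/0.5804 = 48.6 N.

P ≈ 48.6 N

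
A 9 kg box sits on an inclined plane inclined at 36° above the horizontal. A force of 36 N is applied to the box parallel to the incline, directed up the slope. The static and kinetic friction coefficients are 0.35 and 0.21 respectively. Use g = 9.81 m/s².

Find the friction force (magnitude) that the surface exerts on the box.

Normal force: N = m g cos θ = 9 × 9.81 × cos 36° = 71.43 N.
Parallel to the incline, ΣF = 0 gives f = m g sin θ − P = 51.9 − 36 = 15.9 N (up-slope positive).
The static-friction ceiling is μ_s N = 0.35 × 71.43 = 25 N.
Since |15.9| ≤ 25 N, static friction is sufficient; f equals the required value, not μ_s N.

f ≈ 15.9 N (up the incline)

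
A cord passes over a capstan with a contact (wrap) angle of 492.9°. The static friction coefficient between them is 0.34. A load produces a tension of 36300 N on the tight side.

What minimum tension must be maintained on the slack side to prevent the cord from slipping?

Capstan equation at impending slip: T_tight/T_slack = e^{μβ}.
β = 492.9° = 8.603 rad; e^{μβ} = e^{0.34×8.603} = 18.63.
T_slack = T_tight / e^{μβ} = 36300 / 18.63 = 1950 N.

T_min ≈ 1950 N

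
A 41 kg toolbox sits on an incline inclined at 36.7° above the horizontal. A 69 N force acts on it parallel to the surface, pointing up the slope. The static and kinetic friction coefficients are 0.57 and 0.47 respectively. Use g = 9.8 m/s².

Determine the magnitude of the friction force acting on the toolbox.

f ≈ 171 N (up the incline)

Perpendicular to the surface, N = m g cos θ = 41·9.8·cos 36.7° = 322.2 N.
The friction needed for equilibrium is m g sin θ − P = 240.1 − 69 = 171.1 N, measured positive up-slope.
The static-friction ceiling is μ_s N = 0.57 × 322.2 = 183.6 N.
Since |171.1| ≤ 183.6 N, no slip — friction simply equals what equilibrium demands.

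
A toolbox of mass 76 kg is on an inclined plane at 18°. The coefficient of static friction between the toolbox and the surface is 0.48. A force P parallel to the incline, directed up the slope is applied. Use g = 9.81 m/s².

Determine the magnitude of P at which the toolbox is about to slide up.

P ≈ 571 N

At impending motion up the slope, friction acts down-slope at its limit: f = μ_s N.
P is parallel to the surface, so N = m g cos θ = 709 N.
Along the incline: P = m g sin θ + μ_s N = 230 + 0.48×709 = 571 N.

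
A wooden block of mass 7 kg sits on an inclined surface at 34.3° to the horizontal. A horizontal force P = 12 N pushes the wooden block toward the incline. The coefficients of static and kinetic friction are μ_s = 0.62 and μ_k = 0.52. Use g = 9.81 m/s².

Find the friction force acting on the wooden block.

f ≈ 28.8 N (up the incline)

The horizontal push has a component P sin θ into the surface, so N = m g cos θ + P sin θ = 56.73 + 6.762 = 63.49 N.
Parallel to the incline: P cos θ − m g sin θ = 9.913 − 38.7 = -28.78 N; the friction needed to balance this is 28.78 N acting up the slope.
The limit of static friction is μ_s N = 39.36 N.
Since 28.78 N is within the 39.36 N limit, the wooden block stays put and friction is exactly 28.8 N.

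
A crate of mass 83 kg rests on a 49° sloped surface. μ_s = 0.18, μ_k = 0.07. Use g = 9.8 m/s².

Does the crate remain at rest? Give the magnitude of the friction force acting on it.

N = m g cos θ = 534 N.
Down-slope weight component: m g sin θ = 614 N.
μ_s N = 96.1 N.
614 > 96.1 N, so it slides; kinetic friction f = μ_k N = 0.07×534 = 37.4 N.

f ≈ 37.4 N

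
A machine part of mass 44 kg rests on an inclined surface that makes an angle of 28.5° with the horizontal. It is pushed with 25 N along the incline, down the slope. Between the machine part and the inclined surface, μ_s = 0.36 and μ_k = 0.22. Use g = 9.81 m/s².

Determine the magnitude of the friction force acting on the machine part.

f ≈ 83.5 N (up the incline)

Normal force: N = m g cos θ = 44 × 9.81 × cos 28.5° = 379.3 N.
For equilibrium along the incline the friction force must supply f = m g sin θ + P = 206 + 25 = 231 N (positive meaning up-slope).
Maximum static friction available: μ_s N = 0.36 × 379.3 = 136.6 N.
|231| exceeds 136.6 N, so the machine part slips down-slope; friction is kinetic, f = μ_k N = 0.22×379.3 = 83.5 N.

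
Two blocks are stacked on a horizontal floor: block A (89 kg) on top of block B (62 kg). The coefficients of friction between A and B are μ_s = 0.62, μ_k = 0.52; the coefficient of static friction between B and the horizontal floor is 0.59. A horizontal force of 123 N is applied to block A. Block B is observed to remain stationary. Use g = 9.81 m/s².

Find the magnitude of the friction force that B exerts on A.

Between the blocks, N₁ = m_A g = 873.1 N.
So the A–B interface can sustain at most μ_s N₁ = 541.3 N of static friction.
Since P = 123 N ≤ 541.3 N, A does not slip on B; friction on A equals P = 123 N.
By Newton's third law B feels 123 N forward from A. With B stationary, the floor's static friction on B balances it: f₂ = 123 N (well within μ_s(m_A+m_B)g = 874 N).

f ≈ 123 N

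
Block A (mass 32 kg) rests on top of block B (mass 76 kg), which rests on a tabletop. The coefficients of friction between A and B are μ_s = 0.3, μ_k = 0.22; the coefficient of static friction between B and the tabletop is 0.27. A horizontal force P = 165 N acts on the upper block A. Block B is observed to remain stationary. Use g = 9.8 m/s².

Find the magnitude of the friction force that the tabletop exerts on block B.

f ≈ 69 N

Normal force at the A–B interface: N₁ = m_A g = 313.6 N.
Maximum static friction on A from B: μ_s N₁ = 0.3×313.6 = 94.08 N.
Since P = 165 N > 94.08 N, A slides on B; the A–B friction is kinetic: f₁ = μ_k N₁ = 0.22×313.6 = 69 N.
B experiences an equal 69 N forward from A (third law). B is in equilibrium, so the floor supplies f₂ = 69 N of static friction (limit μ_s(m_A+m_B)g = 285.8 N, not exceeded).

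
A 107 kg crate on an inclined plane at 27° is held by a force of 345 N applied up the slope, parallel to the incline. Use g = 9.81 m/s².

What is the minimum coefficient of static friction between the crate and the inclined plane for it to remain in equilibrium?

μ_s,min ≈ 0.141

N = m g cos θ = 935.3 N.
Friction must make up the shortfall along the incline: f = m g sin θ − P = 476.5 − 345 = 131.5 N.
At the threshold f = μ_s N, so μ_s,min = 131.5/935.3 = 0.141.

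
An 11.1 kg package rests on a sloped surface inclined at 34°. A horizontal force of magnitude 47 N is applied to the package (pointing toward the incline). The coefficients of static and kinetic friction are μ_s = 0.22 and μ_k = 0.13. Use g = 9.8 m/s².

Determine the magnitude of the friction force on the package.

Resolve perpendicular to the incline: N = m g cos θ + P sin θ = 11.1×9.8×cos 34° + 47×sin 34° = 116.5 N.
Along the incline, the net driving force (taking up-slope positive) is P cos θ − m g sin θ = 38.96 − 60.83 = -21.86 N, so equilibrium requires friction f = 21.86 N (up-slope).
The limit of static friction is μ_s N = 25.62 N.
Since 21.86 N is within the 25.62 N limit, the package stays put and friction is exactly 21.9 N.

f ≈ 21.9 N (up the incline)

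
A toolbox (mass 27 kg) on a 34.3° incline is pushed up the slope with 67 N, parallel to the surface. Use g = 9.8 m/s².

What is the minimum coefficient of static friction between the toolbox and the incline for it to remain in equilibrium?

μ_s,min ≈ 0.376

N = m g cos θ = 218.6 N.
Friction must make up the shortfall along the incline: f = m g sin θ − P = 149.1 − 67 = 82.11 N.
At the threshold f = μ_s N, so μ_s,min = 82.11/218.6 = 0.376.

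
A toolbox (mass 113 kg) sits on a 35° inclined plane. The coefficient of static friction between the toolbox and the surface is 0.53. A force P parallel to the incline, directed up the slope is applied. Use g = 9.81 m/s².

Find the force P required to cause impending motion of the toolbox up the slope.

At impending motion up the slope, friction acts down-slope at its limit: f = μ_s N.
P is parallel to the surface, so N = m g cos θ = 908 N.
Along the incline: P = m g sin θ + μ_s N = 636 + 0.53×908 = 1120 N.

P ≈ 1120 N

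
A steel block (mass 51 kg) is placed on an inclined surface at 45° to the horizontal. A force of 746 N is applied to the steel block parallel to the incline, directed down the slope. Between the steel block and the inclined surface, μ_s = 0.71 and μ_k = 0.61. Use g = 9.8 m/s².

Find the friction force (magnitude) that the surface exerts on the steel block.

Perpendicular to the surface, N = m g cos θ = 51·9.8·cos 45° = 353.4 N.
Parallel to the incline, ΣF = 0 gives f = m g sin θ + P = 353.4 + 746 = 1099 N (up-slope positive).
Static friction can supply at most μ_s N = 250.9 N.
Since |1099| > 250.9 N, static friction cannot hold it; the steel block slides down the incline and kinetic friction applies: f = μ_k N = 0.61 × 353.4 = 216 N.

f ≈ 216 N (up the incline)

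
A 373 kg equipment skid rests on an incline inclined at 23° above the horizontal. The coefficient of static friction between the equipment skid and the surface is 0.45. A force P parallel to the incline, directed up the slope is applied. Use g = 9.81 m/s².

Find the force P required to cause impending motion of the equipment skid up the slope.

At impending motion up the slope, friction acts down-slope at its limit: f = μ_s N.
P is parallel to the surface, so N = m g cos θ = 3370 N.
Along the incline: P = m g sin θ + μ_s N = 1430 + 0.45×3370 = 2950 N.

P ≈ 2950 N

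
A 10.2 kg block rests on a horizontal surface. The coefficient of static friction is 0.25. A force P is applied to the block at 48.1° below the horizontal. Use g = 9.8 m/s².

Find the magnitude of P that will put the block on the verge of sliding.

P ≈ 51.9 N

N = m g + P sin α (the push presses the block into the horizontal surface).
At impending slip, P cos α = μ_s N = μ_s (m g + P sin α).
Solving: P (cos α − μ_s sin α) = μ_s m g → P = 0.25×100/(cos 48.1° − 0.25 sin 48.1°) = 25/0.4818 = 51.9 N.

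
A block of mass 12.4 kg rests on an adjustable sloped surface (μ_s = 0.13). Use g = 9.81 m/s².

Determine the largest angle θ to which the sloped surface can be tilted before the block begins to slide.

θ_max ≈ 7.41°

At the slip threshold, m g sin θ = μ_s · m g cos θ, so tan θ = μ_s.
θ_max = arctan(0.13) = 7.41°.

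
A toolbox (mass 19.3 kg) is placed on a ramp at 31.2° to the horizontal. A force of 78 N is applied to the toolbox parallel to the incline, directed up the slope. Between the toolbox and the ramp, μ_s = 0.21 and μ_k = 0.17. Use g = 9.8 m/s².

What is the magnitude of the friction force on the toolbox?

f ≈ 20 N (up the incline)

Normal force: N = m g cos θ = 19.3 × 9.8 × cos 31.2° = 161.8 N.
The friction needed for equilibrium is m g sin θ − P = 97.98 − 78 = 19.98 N, measured positive up-slope.
Static friction can supply at most μ_s N = 33.97 N.
Since |19.98| ≤ 33.97 N, no slip — friction simply equals what equilibrium demands.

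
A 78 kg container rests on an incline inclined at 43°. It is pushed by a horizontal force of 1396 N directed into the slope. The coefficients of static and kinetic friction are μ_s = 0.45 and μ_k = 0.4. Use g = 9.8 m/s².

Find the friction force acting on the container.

The horizontal push has a component P sin θ into the surface, so N = m g cos θ + P sin θ = 559 + 952.1 = 1511 N.
Parallel to the incline: P cos θ − m g sin θ = 1021 − 521.3 = 499.7 N; the friction needed to balance this is 499.7 N acting down the slope.
Maximum static friction: μ_s N = 0.45 × 1511 = 680 N.
Since 499.7 N is within the 680 N limit, the container stays put and friction is exactly 500 N.

f ≈ 500 N (down the incline)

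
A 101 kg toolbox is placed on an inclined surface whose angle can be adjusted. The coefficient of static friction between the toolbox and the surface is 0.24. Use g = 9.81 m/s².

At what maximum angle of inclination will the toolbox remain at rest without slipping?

At the slip threshold, m g sin θ = μ_s · m g cos θ, so tan θ = μ_s.
θ_max = arctan(0.24) = 13.5°.

θ_max ≈ 13.5°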